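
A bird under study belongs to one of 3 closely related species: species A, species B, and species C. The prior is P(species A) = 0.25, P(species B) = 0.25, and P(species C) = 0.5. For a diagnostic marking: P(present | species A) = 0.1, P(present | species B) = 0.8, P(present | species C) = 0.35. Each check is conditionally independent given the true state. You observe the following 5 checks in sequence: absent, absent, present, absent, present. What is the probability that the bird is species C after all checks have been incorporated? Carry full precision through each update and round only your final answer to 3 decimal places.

After 'absent': normaliser = 0.9·0.2500 + 0.2·0.2500 + 0.65·0.5000; P(species A) ≈ 0.3750, P(species B) ≈ 0.0833, P(species C) ≈ 0.5417
After 'absent': normaliser = 0.9·0.3750 + 0.2·0.0833 + 0.65·0.5417; P(species A) ≈ 0.4779, P(species B) ≈ 0.0236, P(species C) ≈ 0.4985
After 'present': normaliser = 0.1·0.4779 + 0.8·0.0236 + 0.35·0.4985; P(species A) ≈ 0.1982, P(species B) ≈ 0.0783, P(species C) ≈ 0.7235
After 'absent': normaliser = 0.9·0.1982 + 0.2·0.0783 + 0.65·0.7235; P(species A) ≈ 0.2685, P(species B) ≈ 0.0236, P(species C) ≈ 0.7080
After 'present': normaliser = 0.1·0.2685 + 0.8·0.0236 + 0.35·0.7080; P(species A) ≈ 0.0915, P(species B) ≈ 0.0642, P(species C) ≈ 0.8443

0.844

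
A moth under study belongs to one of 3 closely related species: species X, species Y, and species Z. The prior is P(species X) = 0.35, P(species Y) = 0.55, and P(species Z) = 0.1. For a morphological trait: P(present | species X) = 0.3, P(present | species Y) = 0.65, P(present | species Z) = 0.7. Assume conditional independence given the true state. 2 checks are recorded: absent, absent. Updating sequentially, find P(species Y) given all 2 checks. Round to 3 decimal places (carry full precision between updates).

After 'absent': normaliser = 0.7·0.3500 + 0.35·0.5500 + 0.3·0.1000; P(species X) ≈ 0.5241, P(species Y) ≈ 0.4118, P(species Z) ≈ 0.0642
After 'absent': normaliser = 0.7·0.5241 + 0.35·0.4118 + 0.3·0.0642; P(species X) ≈ 0.6919, P(species Y) ≈ 0.2718, P(species Z) ≈ 0.0363

0.272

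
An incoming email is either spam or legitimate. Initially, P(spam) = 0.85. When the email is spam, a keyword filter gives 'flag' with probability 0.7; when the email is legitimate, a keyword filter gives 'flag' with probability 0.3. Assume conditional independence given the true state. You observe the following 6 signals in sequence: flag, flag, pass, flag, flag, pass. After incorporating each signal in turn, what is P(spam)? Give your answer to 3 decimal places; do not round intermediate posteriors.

Apply Bayes' rule sequentially, carrying P(spam) forward.
After 'flag': P(spam) = 0.7·0.8500 / (0.7·0.8500 + 0.3·0.1500) ≈ 0.9297
After 'flag': P(spam) = 0.7·0.9297 / (0.7·0.9297 + 0.3·0.0703) ≈ 0.9686
After 'pass': P(spam) = 0.3·0.9686 / (0.3·0.9686 + 0.7·0.0314) ≈ 0.9297
After 'flag': P(spam) = 0.7·0.9297 / (0.7·0.9297 + 0.3·0.0703) ≈ 0.9686
After 'flag': P(spam) = 0.7·0.9686 / (0.7·0.9686 + 0.3·0.0314) ≈ 0.9863
After 'pass': P(spam) = 0.3·0.9863 / (0.3·0.9863 + 0.7·0.0137) ≈ 0.9686

0.969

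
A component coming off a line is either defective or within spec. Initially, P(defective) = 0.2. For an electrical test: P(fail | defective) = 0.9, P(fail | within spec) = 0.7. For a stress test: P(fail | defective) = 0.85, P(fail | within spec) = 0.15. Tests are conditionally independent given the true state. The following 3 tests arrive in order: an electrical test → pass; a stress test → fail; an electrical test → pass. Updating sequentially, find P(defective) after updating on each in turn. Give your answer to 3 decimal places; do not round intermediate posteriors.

Each posterior becomes the prior for the next update.
After an electrical test='pass': P(defective) = 0.1·0.2000 / (0.1·0.2000 + 0.3·0.8000) ≈ 0.0769
After a stress test='fail': P(defective) = 0.85·0.0769 / (0.85·0.0769 + 0.15·0.9231) ≈ 0.3208
After an electrical test='pass': P(defective) = 0.1·0.3208 / (0.1·0.3208 + 0.3·0.6792) ≈ 0.1360

0.136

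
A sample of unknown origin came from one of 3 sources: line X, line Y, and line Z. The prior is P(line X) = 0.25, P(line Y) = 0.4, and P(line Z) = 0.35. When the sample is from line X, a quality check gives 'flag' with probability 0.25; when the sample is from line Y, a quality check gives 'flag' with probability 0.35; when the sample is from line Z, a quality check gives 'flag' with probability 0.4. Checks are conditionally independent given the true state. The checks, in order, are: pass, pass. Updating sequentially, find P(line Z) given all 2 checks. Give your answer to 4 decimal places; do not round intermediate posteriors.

0.2892

After 'pass': normaliser = 0.75·0.2500 + 0.65·0.4000 + 0.6·0.3500; P(line X) ≈ 0.2852, P(line Y) ≈ 0.3954, P(line Z) ≈ 0.3194
After 'pass': normaliser = 0.75·0.2852 + 0.65·0.3954 + 0.6·0.3194; P(line X) ≈ 0.3228, P(line Y) ≈ 0.3879, P(line Z) ≈ 0.2892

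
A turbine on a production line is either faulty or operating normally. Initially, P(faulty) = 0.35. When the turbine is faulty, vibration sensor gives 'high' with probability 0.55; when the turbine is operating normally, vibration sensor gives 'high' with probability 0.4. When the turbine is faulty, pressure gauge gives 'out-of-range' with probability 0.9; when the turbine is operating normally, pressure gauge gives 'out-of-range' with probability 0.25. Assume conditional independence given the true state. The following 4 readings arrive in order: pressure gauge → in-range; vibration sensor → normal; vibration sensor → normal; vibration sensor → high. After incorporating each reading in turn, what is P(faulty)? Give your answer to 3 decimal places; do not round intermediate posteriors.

0.053

After pressure gauge='in-range': P(faulty) = 0.1·0.3500 / (0.1·0.3500 + 0.75·0.6500) ≈ 0.0670
After vibration sensor='normal': P(faulty) = 0.45·0.0670 / (0.45·0.0670 + 0.6·0.9330) ≈ 0.0511
After vibration sensor='normal': P(faulty) = 0.45·0.0511 / (0.45·0.0511 + 0.6·0.9489) ≈ 0.0388
After vibration sensor='high': P(faulty) = 0.55·0.0388 / (0.55·0.0388 + 0.4·0.9612) ≈ 0.0526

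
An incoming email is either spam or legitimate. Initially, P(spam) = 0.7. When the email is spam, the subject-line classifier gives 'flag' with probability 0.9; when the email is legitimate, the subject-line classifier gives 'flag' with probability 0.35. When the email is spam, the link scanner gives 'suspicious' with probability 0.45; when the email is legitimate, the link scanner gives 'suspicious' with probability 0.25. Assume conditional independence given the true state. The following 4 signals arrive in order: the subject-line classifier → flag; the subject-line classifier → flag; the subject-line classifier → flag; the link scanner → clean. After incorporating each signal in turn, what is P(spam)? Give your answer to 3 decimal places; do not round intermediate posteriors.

After the subject-line classifier='flag': P(spam) = 0.9·0.7000 / (0.9·0.7000 + 0.35·0.3000) ≈ 0.8571
After the subject-line classifier='flag': P(spam) = 0.9·0.8571 / (0.9·0.8571 + 0.35·0.1429) ≈ 0.9391
After the subject-line classifier='flag': P(spam) = 0.9·0.9391 / (0.9·0.9391 + 0.35·0.0609) ≈ 0.9754
After the link scanner='clean': P(spam) = 0.55·0.9754 / (0.55·0.9754 + 0.75·0.0246) ≈ 0.9668

0.967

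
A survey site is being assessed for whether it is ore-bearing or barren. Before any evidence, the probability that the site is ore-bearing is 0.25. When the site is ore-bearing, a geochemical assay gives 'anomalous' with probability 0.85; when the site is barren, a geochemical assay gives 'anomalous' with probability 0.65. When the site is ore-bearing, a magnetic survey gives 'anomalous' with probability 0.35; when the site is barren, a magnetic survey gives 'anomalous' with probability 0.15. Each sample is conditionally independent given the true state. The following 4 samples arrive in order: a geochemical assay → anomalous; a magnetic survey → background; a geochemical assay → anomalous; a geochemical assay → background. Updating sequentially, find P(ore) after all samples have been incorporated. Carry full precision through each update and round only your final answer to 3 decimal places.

0.157

After a geochemical assay='anomalous': P(ore) = 0.85·0.2500 / (0.85·0.2500 + 0.65·0.7500) ≈ 0.3036
After a magnetic survey='background': P(ore) = 0.65·0.3036 / (0.65·0.3036 + 0.85·0.6964) ≈ 0.2500
After a geochemical assay='anomalous': P(ore) = 0.85·0.2500 / (0.85·0.2500 + 0.65·0.7500) ≈ 0.3036
After a geochemical assay='background': P(ore) = 0.15·0.3036 / (0.15·0.3036 + 0.35·0.6964) ≈ 0.1574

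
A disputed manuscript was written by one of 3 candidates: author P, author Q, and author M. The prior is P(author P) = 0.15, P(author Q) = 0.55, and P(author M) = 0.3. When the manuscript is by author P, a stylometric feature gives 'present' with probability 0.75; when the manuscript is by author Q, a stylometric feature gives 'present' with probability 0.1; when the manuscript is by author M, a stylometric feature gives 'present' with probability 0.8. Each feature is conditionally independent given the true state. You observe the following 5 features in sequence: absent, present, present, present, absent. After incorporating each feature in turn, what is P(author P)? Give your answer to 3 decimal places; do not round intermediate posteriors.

After 'absent': normaliser = 0.25·0.1500 + 0.9·0.5500 + 0.2·0.3000; P(author P) ≈ 0.0633, P(author Q) ≈ 0.8354, P(author M) ≈ 0.1013
After 'present': normaliser = 0.75·0.0633 + 0.1·0.8354 + 0.8·0.1013; P(author P) ≈ 0.2239, P(author Q) ≈ 0.3940, P(author M) ≈ 0.3821
After 'present': normaliser = 0.75·0.2239 + 0.1·0.3940 + 0.8·0.3821; P(author P) ≈ 0.3273, P(author Q) ≈ 0.0768, P(author M) ≈ 0.5959
After 'present': normaliser = 0.75·0.3273 + 0.1·0.0768 + 0.8·0.5959; P(author P) ≈ 0.3363, P(author Q) ≈ 0.0105, P(author M) ≈ 0.6531
After 'absent': normaliser = 0.25·0.3363 + 0.9·0.0105 + 0.2·0.6531; P(author P) ≈ 0.3751, P(author Q) ≈ 0.0422, P(author M) ≈ 0.5827

0.375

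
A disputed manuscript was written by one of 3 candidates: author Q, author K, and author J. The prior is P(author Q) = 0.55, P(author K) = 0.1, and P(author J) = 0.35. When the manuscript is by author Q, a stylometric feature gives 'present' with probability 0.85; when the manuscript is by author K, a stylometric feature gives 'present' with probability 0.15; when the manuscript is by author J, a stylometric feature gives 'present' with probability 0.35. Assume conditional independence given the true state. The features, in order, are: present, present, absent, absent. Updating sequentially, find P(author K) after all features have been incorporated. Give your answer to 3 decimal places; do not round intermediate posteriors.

0.057

Each posterior becomes the prior for the next update.
After 'present': normaliser = 0.85·0.5500 + 0.15·0.1000 + 0.35·0.3500; P(author Q) ≈ 0.7727, P(author K) ≈ 0.0248, P(author J) ≈ 0.2025
After 'present': normaliser = 0.85·0.7727 + 0.15·0.0248 + 0.35·0.2025; P(author Q) ≈ 0.8980, P(author K) ≈ 0.0051, P(author J) ≈ 0.0969
After 'absent': normaliser = 0.15·0.8980 + 0.85·0.0051 + 0.65·0.0969; P(author Q) ≈ 0.6668, P(author K) ≈ 0.0214, P(author J) ≈ 0.3118
After 'absent': normaliser = 0.15·0.6668 + 0.85·0.0214 + 0.65·0.3118; P(author Q) ≈ 0.3117, P(author K) ≈ 0.0567, P(author J) ≈ 0.6316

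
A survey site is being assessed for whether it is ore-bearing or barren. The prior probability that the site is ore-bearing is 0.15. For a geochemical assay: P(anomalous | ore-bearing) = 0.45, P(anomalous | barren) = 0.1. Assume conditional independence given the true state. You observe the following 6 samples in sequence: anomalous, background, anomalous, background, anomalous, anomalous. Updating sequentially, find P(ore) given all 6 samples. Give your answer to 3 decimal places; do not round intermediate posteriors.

0.964

After 'anomalous': P(ore) = 0.45·0.1500 / (0.45·0.1500 + 0.1·0.8500) ≈ 0.4426
After 'background': P(ore) = 0.55·0.4426 / (0.55·0.4426 + 0.9·0.5574) ≈ 0.3267
After 'anomalous': P(ore) = 0.45·0.3267 / (0.45·0.3267 + 0.1·0.6733) ≈ 0.6859
After 'background': P(ore) = 0.55·0.6859 / (0.55·0.6859 + 0.9·0.3141) ≈ 0.5717
After 'anomalous': P(ore) = 0.45·0.5717 / (0.45·0.5717 + 0.1·0.4283) ≈ 0.8573
After 'anomalous': P(ore) = 0.45·0.8573 / (0.45·0.8573 + 0.1·0.1427) ≈ 0.9643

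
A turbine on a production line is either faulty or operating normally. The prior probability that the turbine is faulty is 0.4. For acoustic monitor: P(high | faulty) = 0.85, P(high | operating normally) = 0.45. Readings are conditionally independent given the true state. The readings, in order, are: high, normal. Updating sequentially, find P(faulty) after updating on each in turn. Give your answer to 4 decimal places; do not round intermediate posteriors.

0.2556

After 'high': P(faulty) = 0.85·0.4000 / (0.85·0.4000 + 0.45·0.6000) ≈ 0.5574
After 'normal': P(faulty) = 0.15·0.5574 / (0.15·0.5574 + 0.55·0.4426) ≈ 0.2556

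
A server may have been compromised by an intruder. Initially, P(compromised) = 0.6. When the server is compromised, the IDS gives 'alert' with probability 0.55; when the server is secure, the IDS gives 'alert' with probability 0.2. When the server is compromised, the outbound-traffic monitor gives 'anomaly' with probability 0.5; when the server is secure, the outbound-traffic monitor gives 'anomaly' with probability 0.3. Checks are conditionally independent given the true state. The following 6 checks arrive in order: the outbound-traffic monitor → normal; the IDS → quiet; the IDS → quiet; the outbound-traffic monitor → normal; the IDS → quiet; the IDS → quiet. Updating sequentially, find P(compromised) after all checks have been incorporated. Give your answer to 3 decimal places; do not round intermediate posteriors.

After the outbound-traffic monitor='normal': P(compromised) = 0.5·0.6000 / (0.5·0.6000 + 0.7·0.4000) ≈ 0.5172
After the IDS='quiet': P(compromised) = 0.45·0.5172 / (0.45·0.5172 + 0.8·0.4828) ≈ 0.3760
After the IDS='quiet': P(compromised) = 0.45·0.3760 / (0.45·0.3760 + 0.8·0.6240) ≈ 0.2532
After the outbound-traffic monitor='normal': P(compromised) = 0.5·0.2532 / (0.5·0.2532 + 0.7·0.7468) ≈ 0.1949
After the IDS='quiet': P(compromised) = 0.45·0.1949 / (0.45·0.1949 + 0.8·0.8051) ≈ 0.1199
After the IDS='quiet': P(compromised) = 0.45·0.1199 / (0.45·0.1199 + 0.8·0.8801) ≈ 0.0712

0.071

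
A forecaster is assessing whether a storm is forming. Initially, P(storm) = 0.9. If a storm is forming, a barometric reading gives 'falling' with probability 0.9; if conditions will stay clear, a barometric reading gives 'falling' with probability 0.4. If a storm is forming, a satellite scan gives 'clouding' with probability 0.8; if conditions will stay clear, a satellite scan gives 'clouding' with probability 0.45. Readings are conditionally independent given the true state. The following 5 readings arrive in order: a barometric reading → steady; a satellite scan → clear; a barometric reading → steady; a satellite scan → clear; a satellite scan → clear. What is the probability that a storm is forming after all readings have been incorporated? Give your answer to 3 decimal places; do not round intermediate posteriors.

0.012

After a barometric reading='steady': P(storm) = 0.1·0.9000 / (0.1·0.9000 + 0.6·0.1000) ≈ 0.6000
After a satellite scan='clear': P(storm) = 0.2·0.6000 / (0.2·0.6000 + 0.55·0.4000) ≈ 0.3529
After a barometric reading='steady': P(storm) = 0.1·0.3529 / (0.1·0.3529 + 0.6·0.6471) ≈ 0.0833
After a satellite scan='clear': P(storm) = 0.2·0.0833 / (0.2·0.0833 + 0.55·0.9167) ≈ 0.0320
After a satellite scan='clear': P(storm) = 0.2·0.0320 / (0.2·0.0320 + 0.55·0.9680) ≈ 0.0119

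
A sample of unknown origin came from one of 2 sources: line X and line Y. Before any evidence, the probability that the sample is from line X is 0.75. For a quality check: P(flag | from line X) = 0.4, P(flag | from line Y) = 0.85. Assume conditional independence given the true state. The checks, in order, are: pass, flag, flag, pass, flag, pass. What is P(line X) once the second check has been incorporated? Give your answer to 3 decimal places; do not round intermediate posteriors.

Each posterior becomes the prior for the next update.
After 'pass': P(line X) = 0.6·0.7500 / (0.6·0.7500 + 0.15·0.2500) ≈ 0.9231
After 'flag': P(line X) = 0.4·0.9231 / (0.4·0.9231 + 0.85·0.0769) ≈ 0.8496

0.850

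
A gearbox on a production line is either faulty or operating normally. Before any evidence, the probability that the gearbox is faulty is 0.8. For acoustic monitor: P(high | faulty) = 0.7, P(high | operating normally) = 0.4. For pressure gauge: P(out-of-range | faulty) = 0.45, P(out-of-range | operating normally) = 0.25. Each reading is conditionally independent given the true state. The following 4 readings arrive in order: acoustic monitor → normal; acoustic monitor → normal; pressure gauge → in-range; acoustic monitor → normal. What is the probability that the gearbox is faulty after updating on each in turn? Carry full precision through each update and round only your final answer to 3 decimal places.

0.268

After acoustic monitor='normal': P(faulty) = 0.3·0.8000 / (0.3·0.8000 + 0.6·0.2000) ≈ 0.6667
After acoustic monitor='normal': P(faulty) = 0.3·0.6667 / (0.3·0.6667 + 0.6·0.3333) ≈ 0.5000
After pressure gauge='in-range': P(faulty) = 0.55·0.5000 / (0.55·0.5000 + 0.75·0.5000) ≈ 0.4231
After acoustic monitor='normal': P(faulty) = 0.3·0.4231 / (0.3·0.4231 + 0.6·0.5769) ≈ 0.2683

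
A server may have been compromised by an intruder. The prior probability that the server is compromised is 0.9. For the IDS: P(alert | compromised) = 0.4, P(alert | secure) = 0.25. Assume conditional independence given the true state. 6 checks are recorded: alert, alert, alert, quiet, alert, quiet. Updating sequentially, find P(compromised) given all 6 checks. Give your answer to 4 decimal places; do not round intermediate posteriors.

0.9742

After 'alert': P(compromised) = 0.4·0.9000 / (0.4·0.9000 + 0.25·0.1000) ≈ 0.9351
After 'alert': P(compromised) = 0.4·0.9351 / (0.4·0.9351 + 0.25·0.0649) ≈ 0.9584
After 'alert': P(compromised) = 0.4·0.9584 / (0.4·0.9584 + 0.25·0.0416) ≈ 0.9736
After 'quiet': P(compromised) = 0.6·0.9736 / (0.6·0.9736 + 0.75·0.0264) ≈ 0.9672
After 'alert': P(compromised) = 0.4·0.9672 / (0.4·0.9672 + 0.25·0.0328) ≈ 0.9792
After 'quiet': P(compromised) = 0.6·0.9792 / (0.6·0.9792 + 0.75·0.0208) ≈ 0.9742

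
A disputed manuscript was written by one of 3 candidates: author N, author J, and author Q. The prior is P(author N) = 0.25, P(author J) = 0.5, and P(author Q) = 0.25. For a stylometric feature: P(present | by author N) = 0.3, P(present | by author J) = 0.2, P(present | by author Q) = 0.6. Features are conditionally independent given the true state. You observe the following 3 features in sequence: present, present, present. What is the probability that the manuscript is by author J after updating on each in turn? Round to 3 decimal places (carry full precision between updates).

0.062

After 'present': normaliser = 0.3·0.2500 + 0.2·0.5000 + 0.6·0.2500; P(author N) ≈ 0.2308, P(author J) ≈ 0.3077, P(author Q) ≈ 0.4615
After 'present': normaliser = 0.3·0.2308 + 0.2·0.3077 + 0.6·0.4615; P(author N) ≈ 0.1698, P(author J) ≈ 0.1509, P(author Q) ≈ 0.6792
After 'present': normaliser = 0.3·0.1698 + 0.2·0.1509 + 0.6·0.6792; P(author N) ≈ 0.1042, P(author J) ≈ 0.0618, P(author Q) ≈ 0.8340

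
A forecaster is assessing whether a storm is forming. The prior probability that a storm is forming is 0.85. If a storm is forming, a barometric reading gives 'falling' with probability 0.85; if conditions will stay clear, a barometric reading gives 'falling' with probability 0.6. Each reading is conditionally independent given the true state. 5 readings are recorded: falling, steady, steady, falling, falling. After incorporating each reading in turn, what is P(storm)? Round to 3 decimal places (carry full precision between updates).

After 'falling': P(storm) = 0.85·0.8500 / (0.85·0.8500 + 0.6·0.1500) ≈ 0.8892
After 'steady': P(storm) = 0.15·0.8892 / (0.15·0.8892 + 0.4·0.1108) ≈ 0.7506
After 'steady': P(storm) = 0.15·0.7506 / (0.15·0.7506 + 0.4·0.2494) ≈ 0.5303
After 'falling': P(storm) = 0.85·0.5303 / (0.85·0.5303 + 0.6·0.4697) ≈ 0.6153
After 'falling': P(storm) = 0.85·0.6153 / (0.85·0.6153 + 0.6·0.3847) ≈ 0.6938

0.694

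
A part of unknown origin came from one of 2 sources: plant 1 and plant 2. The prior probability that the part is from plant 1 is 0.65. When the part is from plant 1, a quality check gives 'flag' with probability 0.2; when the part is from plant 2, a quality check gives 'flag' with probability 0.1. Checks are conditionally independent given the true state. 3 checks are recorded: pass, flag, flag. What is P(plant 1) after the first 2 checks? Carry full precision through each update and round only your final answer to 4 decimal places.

0.7675

Each posterior becomes the prior for the next update.
After 'pass': P(plant 1) = 0.8·0.6500 / (0.8·0.6500 + 0.9·0.3500) ≈ 0.6228
After 'flag': P(plant 1) = 0.2·0.6228 / (0.2·0.6228 + 0.1·0.3772) ≈ 0.7675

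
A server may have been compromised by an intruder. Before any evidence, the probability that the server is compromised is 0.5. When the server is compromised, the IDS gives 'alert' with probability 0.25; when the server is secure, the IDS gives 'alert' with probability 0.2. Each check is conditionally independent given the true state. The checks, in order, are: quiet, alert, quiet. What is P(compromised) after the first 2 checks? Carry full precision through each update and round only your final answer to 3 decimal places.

Each posterior becomes the prior for the next update.
After 'quiet': P(compromised) = 0.75·0.5000 / (0.75·0.5000 + 0.8·0.5000) ≈ 0.4839
After 'alert': P(compromised) = 0.25·0.4839 / (0.25·0.4839 + 0.2·0.5161) ≈ 0.5396

0.540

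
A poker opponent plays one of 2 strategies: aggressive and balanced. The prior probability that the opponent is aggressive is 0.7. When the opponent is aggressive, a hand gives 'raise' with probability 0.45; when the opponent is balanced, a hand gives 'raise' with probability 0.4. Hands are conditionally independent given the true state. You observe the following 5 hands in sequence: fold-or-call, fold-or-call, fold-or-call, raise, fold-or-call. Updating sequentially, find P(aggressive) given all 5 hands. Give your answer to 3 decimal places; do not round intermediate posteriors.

After 'fold-or-call': P(aggressive) = 0.55·0.7000 / (0.55·0.7000 + 0.6·0.3000) ≈ 0.6814
After 'fold-or-call': P(aggressive) = 0.55·0.6814 / (0.55·0.6814 + 0.6·0.3186) ≈ 0.6622
After 'fold-or-call': P(aggressive) = 0.55·0.6622 / (0.55·0.6622 + 0.6·0.3378) ≈ 0.6425
After 'raise': P(aggressive) = 0.45·0.6425 / (0.45·0.6425 + 0.4·0.3575) ≈ 0.6691
After 'fold-or-call': P(aggressive) = 0.55·0.6691 / (0.55·0.6691 + 0.6·0.3309) ≈ 0.6495

0.650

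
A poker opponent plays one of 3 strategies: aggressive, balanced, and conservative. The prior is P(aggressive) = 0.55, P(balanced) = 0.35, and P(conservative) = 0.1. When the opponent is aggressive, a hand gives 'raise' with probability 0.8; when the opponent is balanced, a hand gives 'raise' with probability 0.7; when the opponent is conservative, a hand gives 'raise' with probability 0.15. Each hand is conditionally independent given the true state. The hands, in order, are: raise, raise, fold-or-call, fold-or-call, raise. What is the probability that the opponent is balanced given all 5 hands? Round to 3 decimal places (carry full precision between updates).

0.484

After 'raise': normaliser = 0.8·0.5500 + 0.7·0.3500 + 0.15·0.1000; P(aggressive) ≈ 0.6286, P(balanced) ≈ 0.3500, P(conservative) ≈ 0.0214
After 'raise': normaliser = 0.8·0.6286 + 0.7·0.3500 + 0.15·0.0214; P(aggressive) ≈ 0.6695, P(balanced) ≈ 0.3262, P(conservative) ≈ 0.0043
After 'fold-or-call': normaliser = 0.2·0.6695 + 0.3·0.3262 + 0.85·0.0043; P(aggressive) ≈ 0.5688, P(balanced) ≈ 0.4157, P(conservative) ≈ 0.0155
After 'fold-or-call': normaliser = 0.2·0.5688 + 0.3·0.4157 + 0.85·0.0155; P(aggressive) ≈ 0.4521, P(balanced) ≈ 0.4957, P(conservative) ≈ 0.0522
After 'raise': normaliser = 0.8·0.4521 + 0.7·0.4957 + 0.15·0.0522; P(aggressive) ≈ 0.5048, P(balanced) ≈ 0.4842, P(conservative) ≈ 0.0109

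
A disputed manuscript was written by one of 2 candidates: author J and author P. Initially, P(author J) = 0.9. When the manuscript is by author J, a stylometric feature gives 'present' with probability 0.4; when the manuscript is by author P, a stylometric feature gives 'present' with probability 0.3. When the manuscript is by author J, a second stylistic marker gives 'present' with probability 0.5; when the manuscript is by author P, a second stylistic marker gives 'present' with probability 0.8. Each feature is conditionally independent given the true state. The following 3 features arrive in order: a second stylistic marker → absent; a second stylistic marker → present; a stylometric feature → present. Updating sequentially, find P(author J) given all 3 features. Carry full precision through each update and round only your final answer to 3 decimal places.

After a second stylistic marker='absent': P(author J) = 0.5·0.9000 / (0.5·0.9000 + 0.2·0.1000) ≈ 0.9574
After a second stylistic marker='present': P(author J) = 0.5·0.9574 / (0.5·0.9574 + 0.8·0.0426) ≈ 0.9336
After a stylometric feature='present': P(author J) = 0.4·0.9336 / (0.4·0.9336 + 0.3·0.0664) ≈ 0.9494

0.949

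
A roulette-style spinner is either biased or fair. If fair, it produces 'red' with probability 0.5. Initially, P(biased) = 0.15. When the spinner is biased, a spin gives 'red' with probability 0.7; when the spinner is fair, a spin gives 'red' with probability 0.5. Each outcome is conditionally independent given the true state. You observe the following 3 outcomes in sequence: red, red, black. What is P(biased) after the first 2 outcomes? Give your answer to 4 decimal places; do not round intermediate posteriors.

Apply Bayes' rule sequentially, carrying P(biased) forward.
After 'red': P(biased) = 0.7·0.1500 / (0.7·0.1500 + 0.5·0.8500) ≈ 0.1981
After 'red': P(biased) = 0.7·0.1981 / (0.7·0.1981 + 0.5·0.8019) ≈ 0.2570

0.2570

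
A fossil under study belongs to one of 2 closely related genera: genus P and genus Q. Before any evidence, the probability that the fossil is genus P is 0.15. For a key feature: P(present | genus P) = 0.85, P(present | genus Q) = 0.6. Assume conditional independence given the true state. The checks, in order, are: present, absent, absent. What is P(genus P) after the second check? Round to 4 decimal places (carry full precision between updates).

After 'present': P(genus P) = 0.85·0.1500 / (0.85·0.1500 + 0.6·0.8500) ≈ 0.2000
After 'absent': P(genus P) = 0.15·0.2000 / (0.15·0.2000 + 0.4·0.8000) ≈ 0.0857

0.0857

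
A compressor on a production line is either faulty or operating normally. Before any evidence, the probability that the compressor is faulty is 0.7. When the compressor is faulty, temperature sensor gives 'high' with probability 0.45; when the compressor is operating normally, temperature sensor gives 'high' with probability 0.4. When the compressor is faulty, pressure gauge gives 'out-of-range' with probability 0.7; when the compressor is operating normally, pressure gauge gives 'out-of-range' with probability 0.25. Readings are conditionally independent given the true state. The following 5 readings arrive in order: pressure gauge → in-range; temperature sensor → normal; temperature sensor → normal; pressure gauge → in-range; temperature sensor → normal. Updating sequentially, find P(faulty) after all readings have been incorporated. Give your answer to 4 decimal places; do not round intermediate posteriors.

After pressure gauge='in-range': P(faulty) = 0.3·0.7000 / (0.3·0.7000 + 0.75·0.3000) ≈ 0.4828
After temperature sensor='normal': P(faulty) = 0.55·0.4828 / (0.55·0.4828 + 0.6·0.5172) ≈ 0.4611
After temperature sensor='normal': P(faulty) = 0.55·0.4611 / (0.55·0.4611 + 0.6·0.5389) ≈ 0.4395
After pressure gauge='in-range': P(faulty) = 0.3·0.4395 / (0.3·0.4395 + 0.75·0.5605) ≈ 0.2388
After temperature sensor='normal': P(faulty) = 0.55·0.2388 / (0.55·0.2388 + 0.6·0.7612) ≈ 0.2233

0.2233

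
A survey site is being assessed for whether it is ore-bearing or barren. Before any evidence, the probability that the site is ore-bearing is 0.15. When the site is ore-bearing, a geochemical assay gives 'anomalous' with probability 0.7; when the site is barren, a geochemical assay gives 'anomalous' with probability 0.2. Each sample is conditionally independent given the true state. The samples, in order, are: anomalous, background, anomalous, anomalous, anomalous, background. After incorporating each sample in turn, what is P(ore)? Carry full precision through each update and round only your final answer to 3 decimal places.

0.788

After 'anomalous': P(ore) = 0.7·0.1500 / (0.7·0.1500 + 0.2·0.8500) ≈ 0.3818
After 'background': P(ore) = 0.3·0.3818 / (0.3·0.3818 + 0.8·0.6182) ≈ 0.1881
After 'anomalous': P(ore) = 0.7·0.1881 / (0.7·0.1881 + 0.2·0.8119) ≈ 0.4477
After 'anomalous': P(ore) = 0.7·0.4477 / (0.7·0.4477 + 0.2·0.5523) ≈ 0.7394
After 'anomalous': P(ore) = 0.7·0.7394 / (0.7·0.7394 + 0.2·0.2606) ≈ 0.9085
After 'background': P(ore) = 0.3·0.9085 / (0.3·0.9085 + 0.8·0.0915) ≈ 0.7883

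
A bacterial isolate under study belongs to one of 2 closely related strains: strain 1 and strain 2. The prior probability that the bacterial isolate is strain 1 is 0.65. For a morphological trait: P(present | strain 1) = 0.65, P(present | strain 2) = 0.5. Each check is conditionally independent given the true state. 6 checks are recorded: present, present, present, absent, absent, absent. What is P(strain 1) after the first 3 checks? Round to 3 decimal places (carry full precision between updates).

0.803

After 'present': P(strain 1) = 0.65·0.6500 / (0.65·0.6500 + 0.5·0.3500) ≈ 0.7071
After 'present': P(strain 1) = 0.65·0.7071 / (0.65·0.7071 + 0.5·0.2929) ≈ 0.7584
After 'present': P(strain 1) = 0.65·0.7584 / (0.65·0.7584 + 0.5·0.2416) ≈ 0.8032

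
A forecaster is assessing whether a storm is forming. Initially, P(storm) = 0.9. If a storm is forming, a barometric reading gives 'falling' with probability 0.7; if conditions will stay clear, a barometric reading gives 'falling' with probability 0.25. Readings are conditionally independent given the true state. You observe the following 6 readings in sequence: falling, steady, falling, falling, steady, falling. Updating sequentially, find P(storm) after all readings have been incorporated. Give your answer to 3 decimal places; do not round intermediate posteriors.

After 'falling': P(storm) = 0.7·0.9000 / (0.7·0.9000 + 0.25·0.1000) ≈ 0.9618
After 'steady': P(storm) = 0.3·0.9618 / (0.3·0.9618 + 0.75·0.0382) ≈ 0.9097
After 'falling': P(storm) = 0.7·0.9097 / (0.7·0.9097 + 0.25·0.0903) ≈ 0.9658
After 'falling': P(storm) = 0.7·0.9658 / (0.7·0.9658 + 0.25·0.0342) ≈ 0.9875
After 'steady': P(storm) = 0.3·0.9875 / (0.3·0.9875 + 0.75·0.0125) ≈ 0.9693
After 'falling': P(storm) = 0.7·0.9693 / (0.7·0.9693 + 0.25·0.0307) ≈ 0.9888

0.989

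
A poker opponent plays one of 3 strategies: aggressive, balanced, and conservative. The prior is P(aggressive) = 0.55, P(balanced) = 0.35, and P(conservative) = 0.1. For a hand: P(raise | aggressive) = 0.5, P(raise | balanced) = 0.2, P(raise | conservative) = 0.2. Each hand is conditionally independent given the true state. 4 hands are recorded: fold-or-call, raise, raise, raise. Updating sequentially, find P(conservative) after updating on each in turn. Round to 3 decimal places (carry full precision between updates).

0.017

After 'fold-or-call': normaliser = 0.5·0.5500 + 0.8·0.3500 + 0.8·0.1000; P(aggressive) ≈ 0.4331, P(balanced) ≈ 0.4409, P(conservative) ≈ 0.1260
After 'raise': normaliser = 0.5·0.4331 + 0.2·0.4409 + 0.2·0.1260; P(aggressive) ≈ 0.6563, P(balanced) ≈ 0.2673, P(conservative) ≈ 0.0764
After 'raise': normaliser = 0.5·0.6563 + 0.2·0.2673 + 0.2·0.0764; P(aggressive) ≈ 0.8268, P(balanced) ≈ 0.1347, P(conservative) ≈ 0.0385
After 'raise': normaliser = 0.5·0.8268 + 0.2·0.1347 + 0.2·0.0385; P(aggressive) ≈ 0.9227, P(balanced) ≈ 0.0601, P(conservative) ≈ 0.0172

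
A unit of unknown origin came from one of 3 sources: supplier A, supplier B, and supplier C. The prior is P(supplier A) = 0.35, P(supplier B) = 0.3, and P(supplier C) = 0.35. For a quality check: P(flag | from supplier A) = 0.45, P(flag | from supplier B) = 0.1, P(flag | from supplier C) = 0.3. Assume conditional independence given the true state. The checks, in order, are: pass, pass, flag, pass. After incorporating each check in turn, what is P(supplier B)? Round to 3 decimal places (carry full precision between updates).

Each posterior becomes the prior for the next update.
After 'pass': normaliser = 0.55·0.3500 + 0.9·0.3000 + 0.7·0.3500; P(supplier A) ≈ 0.2721, P(supplier B) ≈ 0.3816, P(supplier C) ≈ 0.3463
After 'pass': normaliser = 0.55·0.2721 + 0.9·0.3816 + 0.7·0.3463; P(supplier A) ≈ 0.2035, P(supplier B) ≈ 0.4670, P(supplier C) ≈ 0.3296
After 'flag': normaliser = 0.45·0.2035 + 0.1·0.4670 + 0.3·0.3296; P(supplier A) ≈ 0.3861, P(supplier B) ≈ 0.1969, P(supplier C) ≈ 0.4170
After 'pass': normaliser = 0.55·0.3861 + 0.9·0.1969 + 0.7·0.4170; P(supplier A) ≈ 0.3116, P(supplier B) ≈ 0.2601, P(supplier C) ≈ 0.4283

0.260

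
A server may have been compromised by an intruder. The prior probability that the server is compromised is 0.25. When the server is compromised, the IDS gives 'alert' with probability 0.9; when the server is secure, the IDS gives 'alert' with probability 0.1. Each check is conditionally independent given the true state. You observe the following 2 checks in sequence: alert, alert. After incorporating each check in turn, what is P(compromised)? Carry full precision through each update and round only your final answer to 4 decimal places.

Apply Bayes' rule sequentially, carrying P(compromised) forward.
After 'alert': P(compromised) = 0.9·0.2500 / (0.9·0.2500 + 0.1·0.7500) ≈ 0.7500
After 'alert': P(compromised) = 0.9·0.7500 / (0.9·0.7500 + 0.1·0.2500) ≈ 0.9643

0.9643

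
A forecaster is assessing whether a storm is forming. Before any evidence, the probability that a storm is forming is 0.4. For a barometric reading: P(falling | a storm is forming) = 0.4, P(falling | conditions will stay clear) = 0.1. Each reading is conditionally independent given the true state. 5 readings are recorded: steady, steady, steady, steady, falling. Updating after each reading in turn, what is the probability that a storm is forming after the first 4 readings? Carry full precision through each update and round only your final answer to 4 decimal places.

0.1164

Each posterior becomes the prior for the next update.
After 'steady': P(storm) = 0.6·0.4000 / (0.6·0.4000 + 0.9·0.6000) ≈ 0.3077
After 'steady': P(storm) = 0.6·0.3077 / (0.6·0.3077 + 0.9·0.6923) ≈ 0.2286
After 'steady': P(storm) = 0.6·0.2286 / (0.6·0.2286 + 0.9·0.7714) ≈ 0.1649
After 'steady': P(storm) = 0.6·0.1649 / (0.6·0.1649 + 0.9·0.8351) ≈ 0.1164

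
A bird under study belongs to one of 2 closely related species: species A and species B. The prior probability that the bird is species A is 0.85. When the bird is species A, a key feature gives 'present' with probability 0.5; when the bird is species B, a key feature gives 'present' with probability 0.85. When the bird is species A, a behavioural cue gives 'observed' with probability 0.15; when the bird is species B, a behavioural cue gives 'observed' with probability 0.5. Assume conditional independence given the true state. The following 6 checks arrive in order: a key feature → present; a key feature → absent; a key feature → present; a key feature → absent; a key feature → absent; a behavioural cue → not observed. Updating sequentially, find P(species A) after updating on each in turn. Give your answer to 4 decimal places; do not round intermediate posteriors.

After a key feature='present': P(species A) = 0.5·0.8500 / (0.5·0.8500 + 0.85·0.1500) ≈ 0.7692
After a key feature='absent': P(species A) = 0.5·0.7692 / (0.5·0.7692 + 0.15·0.2308) ≈ 0.9174
After a key feature='present': P(species A) = 0.5·0.9174 / (0.5·0.9174 + 0.85·0.0826) ≈ 0.8673
After a key feature='absent': P(species A) = 0.5·0.8673 / (0.5·0.8673 + 0.15·0.1327) ≈ 0.9561
After a key feature='absent': P(species A) = 0.5·0.9561 / (0.5·0.9561 + 0.15·0.0439) ≈ 0.9864
After a behavioural cue='not observed': P(species A) = 0.85·0.9864 / (0.85·0.9864 + 0.5·0.0136) ≈ 0.9920

0.9920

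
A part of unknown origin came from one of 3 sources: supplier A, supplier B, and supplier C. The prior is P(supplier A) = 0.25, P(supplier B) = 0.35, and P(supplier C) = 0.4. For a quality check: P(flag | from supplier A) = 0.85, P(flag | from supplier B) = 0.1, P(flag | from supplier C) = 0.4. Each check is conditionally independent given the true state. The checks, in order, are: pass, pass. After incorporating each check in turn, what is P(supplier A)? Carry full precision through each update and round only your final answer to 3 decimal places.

After 'pass': normaliser = 0.15·0.2500 + 0.9·0.3500 + 0.6·0.4000; P(supplier A) ≈ 0.0633, P(supplier B) ≈ 0.5316, P(supplier C) ≈ 0.4051
After 'pass': normaliser = 0.15·0.0633 + 0.9·0.5316 + 0.6·0.4051; P(supplier A) ≈ 0.0130, P(supplier B) ≈ 0.6545, P(supplier C) ≈ 0.3325

0.013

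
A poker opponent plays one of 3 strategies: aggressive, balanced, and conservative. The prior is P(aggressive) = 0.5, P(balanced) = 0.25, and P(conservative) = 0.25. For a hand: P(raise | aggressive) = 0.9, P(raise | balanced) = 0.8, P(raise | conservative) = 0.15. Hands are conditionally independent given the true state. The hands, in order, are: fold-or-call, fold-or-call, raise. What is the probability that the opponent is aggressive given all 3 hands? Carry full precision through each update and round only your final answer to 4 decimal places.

0.1137

After 'fold-or-call': normaliser = 0.1·0.5000 + 0.2·0.2500 + 0.85·0.2500; P(aggressive) ≈ 0.1600, P(balanced) ≈ 0.1600, P(conservative) ≈ 0.6800
After 'fold-or-call': normaliser = 0.1·0.1600 + 0.2·0.1600 + 0.85·0.6800; P(aggressive) ≈ 0.0256, P(balanced) ≈ 0.0511, P(conservative) ≈ 0.9233
After 'raise': normaliser = 0.9·0.0256 + 0.8·0.0511 + 0.15·0.9233; P(aggressive) ≈ 0.1137, P(balanced) ≈ 0.2021, P(conservative) ≈ 0.6843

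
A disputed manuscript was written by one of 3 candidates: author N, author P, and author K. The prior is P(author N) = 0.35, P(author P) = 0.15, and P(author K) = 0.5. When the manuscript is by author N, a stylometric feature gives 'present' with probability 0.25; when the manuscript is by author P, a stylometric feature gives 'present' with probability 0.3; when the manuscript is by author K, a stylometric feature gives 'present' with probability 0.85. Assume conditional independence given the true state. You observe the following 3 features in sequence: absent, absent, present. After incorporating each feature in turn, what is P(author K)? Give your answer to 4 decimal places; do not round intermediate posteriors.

Each posterior becomes the prior for the next update.
After 'absent': normaliser = 0.75·0.3500 + 0.7·0.1500 + 0.15·0.5000; P(author N) ≈ 0.5932, P(author P) ≈ 0.2373, P(author K) ≈ 0.1695
After 'absent': normaliser = 0.75·0.5932 + 0.7·0.2373 + 0.15·0.1695; P(author N) ≈ 0.6991, P(author P) ≈ 0.2610, P(author K) ≈ 0.0399
After 'present': normaliser = 0.25·0.6991 + 0.3·0.2610 + 0.85·0.0399; P(author N) ≈ 0.6089, P(author P) ≈ 0.2728, P(author K) ≈ 0.1183

0.1183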